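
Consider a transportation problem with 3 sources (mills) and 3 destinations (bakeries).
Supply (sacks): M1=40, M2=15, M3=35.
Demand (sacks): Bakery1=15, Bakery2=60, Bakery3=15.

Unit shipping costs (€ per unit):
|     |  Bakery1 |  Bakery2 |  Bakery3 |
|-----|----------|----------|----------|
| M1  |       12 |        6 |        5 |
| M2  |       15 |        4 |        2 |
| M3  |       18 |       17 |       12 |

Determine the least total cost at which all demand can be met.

835

One minimum-cost allocation:
  M1–Bakery2: 40 sacks
  M2–Bakery2: 15 sacks
  M3–Bakery1: 15 sacks
  M3–Bakery2: 5 sacks
  M3–Bakery3: 15 sacks
Total cost = €835.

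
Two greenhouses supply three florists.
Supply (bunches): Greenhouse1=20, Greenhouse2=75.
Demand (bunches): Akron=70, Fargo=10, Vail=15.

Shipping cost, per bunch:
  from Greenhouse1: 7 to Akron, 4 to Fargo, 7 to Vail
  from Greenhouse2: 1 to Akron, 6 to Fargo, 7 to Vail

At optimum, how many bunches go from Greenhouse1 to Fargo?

10

Optimal shipments:
  Greenhouse1 to Fargo: 10 × 4 = 40
  Greenhouse1 to Vail: 10 × 7 = 70
  Greenhouse2 to Akron: 70 × 1 = 70
  Greenhouse2 to Vail: 5 × 7 = 35
Total cost = 215.
So Greenhouse1→Fargo carries 10 bunches.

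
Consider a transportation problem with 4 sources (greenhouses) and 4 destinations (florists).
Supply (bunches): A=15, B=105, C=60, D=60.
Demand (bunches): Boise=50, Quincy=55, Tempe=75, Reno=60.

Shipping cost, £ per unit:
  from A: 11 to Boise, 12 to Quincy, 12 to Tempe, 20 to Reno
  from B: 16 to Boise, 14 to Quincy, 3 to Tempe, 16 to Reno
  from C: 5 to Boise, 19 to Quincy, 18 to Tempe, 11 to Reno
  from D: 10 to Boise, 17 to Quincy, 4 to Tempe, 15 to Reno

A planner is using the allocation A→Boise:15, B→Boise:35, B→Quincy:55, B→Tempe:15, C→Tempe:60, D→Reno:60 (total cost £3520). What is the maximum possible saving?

Current plan cost = 15·11 + 35·16 + 55·14 + 15·3 + 60·18 + 60·15 = £3520.
Optimal plan:
  A→Quincy: 15 × £12 = £180
  B→Quincy: 40 × £14 = £560
  B→Tempe: 65 × £3 = £195
  C→Boise: 50 × £5 = £250
  C→Reno: 10 × £11 = £110
  D→Tempe: 10 × £4 = £40
  D→Reno: 50 × £15 = £750
Optimal cost = £2085.
Saving = 3520 − 2085 = £1435.

1435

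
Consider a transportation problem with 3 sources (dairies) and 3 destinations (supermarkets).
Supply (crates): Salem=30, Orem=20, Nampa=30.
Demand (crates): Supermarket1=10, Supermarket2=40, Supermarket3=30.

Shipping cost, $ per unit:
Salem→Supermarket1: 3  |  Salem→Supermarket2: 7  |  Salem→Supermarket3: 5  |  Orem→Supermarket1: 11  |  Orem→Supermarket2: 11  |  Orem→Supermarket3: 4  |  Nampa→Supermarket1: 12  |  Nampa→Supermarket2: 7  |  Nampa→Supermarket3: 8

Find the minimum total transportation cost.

Optimal allocation:
  Salem->Supermarket1: 10 × $3 = $30
  Salem->Supermarket2: 10 × $7 = $70
  Salem->Supermarket3: 10 × $5 = $50
  Orem->Supermarket3: 20 × $4 = $80
  Nampa->Supermarket2: 30 × $7 = $210
Total = 30 + 70 + 50 + 80 + 210 = $440.

440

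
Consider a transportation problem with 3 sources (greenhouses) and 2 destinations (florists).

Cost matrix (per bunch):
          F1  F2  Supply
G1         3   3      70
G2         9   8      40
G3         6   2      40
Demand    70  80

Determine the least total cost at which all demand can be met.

610

A cheapest plan:
  G1->F1: 70 × 3 = 210
  G2->F2: 40 × 8 = 320
  G3->F2: 40 × 2 = 80
Total = 210 + 320 + 80 = 610.
(Supply check: G1 ships 70; G2 ships 40; G3 ships 40.)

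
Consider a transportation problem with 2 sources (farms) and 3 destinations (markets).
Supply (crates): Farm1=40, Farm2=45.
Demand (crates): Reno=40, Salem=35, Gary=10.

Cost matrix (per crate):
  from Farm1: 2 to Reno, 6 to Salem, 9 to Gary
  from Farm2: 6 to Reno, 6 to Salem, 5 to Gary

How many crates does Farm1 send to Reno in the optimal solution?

40

Optimal shipments:
  Farm1 to Reno: 40 crates
  Farm2 to Salem: 35 crates
  Farm2 to Gary: 10 crates
Total cost = 340.
So Farm1→Reno carries 40 crates.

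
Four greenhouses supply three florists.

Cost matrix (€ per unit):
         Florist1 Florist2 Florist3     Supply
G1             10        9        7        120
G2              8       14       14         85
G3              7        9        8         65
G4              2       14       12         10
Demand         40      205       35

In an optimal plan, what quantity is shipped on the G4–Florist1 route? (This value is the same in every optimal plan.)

Solving gives:
  G1 to Florist2: 85 × €9 = €765
  G1 to Florist3: 35 × €7 = €245
  G2 to Florist1: 30 × €8 = €240
  G2 to Florist2: 55 × €14 = €770
  G3 to Florist2: 65 × €9 = €585
  G4 to Florist1: 10 × €2 = €20
Total cost = €2625.
So G4→Florist1 carries 10 bunches.

10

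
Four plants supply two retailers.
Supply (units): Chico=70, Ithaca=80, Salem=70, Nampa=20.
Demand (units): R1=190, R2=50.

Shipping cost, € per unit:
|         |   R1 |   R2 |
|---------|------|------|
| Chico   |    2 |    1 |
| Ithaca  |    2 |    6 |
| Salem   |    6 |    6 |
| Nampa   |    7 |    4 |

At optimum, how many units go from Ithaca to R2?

0

The minimum-cost plan:
  Chico to R1: 40 × €2 = €80
  Chico to R2: 30 × €1 = €30
  Ithaca to R1: 80 × €2 = €160
  Salem to R1: 70 × €6 = €420
  Nampa to R2: 20 × €4 = €80
Total cost = €770.
The route Ithaca→R2 is not used.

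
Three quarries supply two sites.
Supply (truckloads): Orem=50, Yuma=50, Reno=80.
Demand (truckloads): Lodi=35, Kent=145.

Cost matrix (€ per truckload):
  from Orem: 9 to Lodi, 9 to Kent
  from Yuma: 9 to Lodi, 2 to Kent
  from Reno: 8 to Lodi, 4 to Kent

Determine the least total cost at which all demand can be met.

An optimal shipping plan:
  Orem→Lodi: 35 × €9 = €315
  Orem→Kent: 15 × €9 = €135
  Yuma→Kent: 50 × €2 = €100
  Reno→Kent: 80 × €4 = €320
Total = 315 + 135 + 100 + 320 = €870.

870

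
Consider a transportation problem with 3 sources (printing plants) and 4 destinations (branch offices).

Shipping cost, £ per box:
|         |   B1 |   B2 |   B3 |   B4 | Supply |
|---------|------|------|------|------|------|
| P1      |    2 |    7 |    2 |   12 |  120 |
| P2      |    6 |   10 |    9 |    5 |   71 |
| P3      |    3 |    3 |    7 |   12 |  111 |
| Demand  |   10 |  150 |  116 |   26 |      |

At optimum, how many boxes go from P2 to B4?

26

Optimal shipments:
  P1->B1: 4 × £2 = £8
  P1->B3: 116 × £2 = £232
  P2->B1: 6 × £6 = £36
  P2->B2: 39 × £10 = £390
  P2->B4: 26 × £5 = £130
  P3->B2: 111 × £3 = £333
Total cost = £1129.
So P2→B4 carries 26 boxes.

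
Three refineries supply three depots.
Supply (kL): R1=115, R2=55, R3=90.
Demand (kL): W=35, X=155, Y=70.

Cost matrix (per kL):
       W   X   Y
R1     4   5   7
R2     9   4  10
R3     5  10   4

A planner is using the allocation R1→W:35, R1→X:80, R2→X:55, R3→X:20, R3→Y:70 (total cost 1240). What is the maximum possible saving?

Current plan cost = 35·4 + 80·5 + 55·4 + 20·10 + 70·4 = 1240.
Optimal plan:
  R1 to W: 15 × 4 = 60
  R1 to X: 100 × 5 = 500
  R2 to X: 55 × 4 = 220
  R3 to W: 20 × 5 = 100
  R3 to Y: 70 × 4 = 280
Optimal cost = 1160.
Saving = 1240 − 1160 = 80.

80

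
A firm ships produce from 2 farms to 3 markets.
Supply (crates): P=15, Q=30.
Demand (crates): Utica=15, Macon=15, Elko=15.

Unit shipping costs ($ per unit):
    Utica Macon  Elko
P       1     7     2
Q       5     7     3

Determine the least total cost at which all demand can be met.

165

Optimal allocation:
  P→Utica: 15 × $1 = $15
  Q→Macon: 15 × $7 = $105
  Q→Elko: 15 × $3 = $45
Total = 15 + 105 + 45 = $165.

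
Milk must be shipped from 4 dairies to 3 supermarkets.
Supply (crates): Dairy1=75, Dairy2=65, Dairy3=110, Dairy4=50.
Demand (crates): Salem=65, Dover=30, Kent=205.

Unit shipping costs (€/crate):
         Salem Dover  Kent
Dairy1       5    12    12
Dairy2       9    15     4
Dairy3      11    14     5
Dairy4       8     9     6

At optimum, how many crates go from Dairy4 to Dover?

20

The minimum-cost plan:
  Dairy1–Salem: 65 × €5 = €325
  Dairy1–Dover: 10 × €12 = €120
  Dairy2–Kent: 65 × €4 = €260
  Dairy3–Kent: 110 × €5 = €550
  Dairy4–Dover: 20 × €9 = €180
  Dairy4–Kent: 30 × €6 = €180
Total cost = €1615.
So Dairy4→Dover carries 20 crates.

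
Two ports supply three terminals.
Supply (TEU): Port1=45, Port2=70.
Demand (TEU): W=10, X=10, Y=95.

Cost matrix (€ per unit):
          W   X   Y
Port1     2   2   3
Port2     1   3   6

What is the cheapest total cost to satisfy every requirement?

475

An optimal shipping plan:
  Port1→Y: 45 × €3 = €135
  Port2→W: 10 × €1 = €10
  Port2→X: 10 × €3 = €30
  Port2→Y: 50 × €6 = €300
Total = 135 + 10 + 30 + 300 = €475.
(Supply check: Port1 ships 45; Port2 ships 70.)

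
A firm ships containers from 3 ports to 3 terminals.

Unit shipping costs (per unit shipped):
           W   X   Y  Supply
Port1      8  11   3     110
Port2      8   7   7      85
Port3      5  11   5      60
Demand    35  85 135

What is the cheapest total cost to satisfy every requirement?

1225

One minimum-cost allocation:
  Port1–Y: 110 × 3 = 330
  Port2–X: 85 × 7 = 595
  Port3–W: 35 × 5 = 175
  Port3–Y: 25 × 5 = 125
Total = 330 + 595 + 175 + 125 = 1225.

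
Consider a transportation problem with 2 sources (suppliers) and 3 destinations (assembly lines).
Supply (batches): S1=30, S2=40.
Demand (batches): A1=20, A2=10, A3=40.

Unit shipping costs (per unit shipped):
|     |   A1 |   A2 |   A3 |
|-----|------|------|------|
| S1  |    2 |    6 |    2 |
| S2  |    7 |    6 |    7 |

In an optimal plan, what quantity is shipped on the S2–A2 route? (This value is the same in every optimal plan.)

The minimum-cost plan:
  S1 to A1: 20 × 2 = 40
  S1 to A3: 10 × 2 = 20
  S2 to A2: 10 × 6 = 60
  S2 to A3: 30 × 7 = 210
Total cost = 330.
So S2→A2 carries 10 batches.

10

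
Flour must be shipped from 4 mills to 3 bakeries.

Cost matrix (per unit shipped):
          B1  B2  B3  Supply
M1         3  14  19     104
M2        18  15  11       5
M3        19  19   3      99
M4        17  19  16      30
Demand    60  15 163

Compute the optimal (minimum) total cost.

Optimal allocation:
  M1 to B1: 60 × 3 = 180
  M1 to B2: 15 × 14 = 210
  M1 to B3: 29 × 19 = 551
  M2 to B3: 5 × 11 = 55
  M3 to B3: 99 × 3 = 297
  M4 to B3: 30 × 16 = 480
Total = 180 + 210 + 551 + 55 + 297 + 480 = 1773.

1773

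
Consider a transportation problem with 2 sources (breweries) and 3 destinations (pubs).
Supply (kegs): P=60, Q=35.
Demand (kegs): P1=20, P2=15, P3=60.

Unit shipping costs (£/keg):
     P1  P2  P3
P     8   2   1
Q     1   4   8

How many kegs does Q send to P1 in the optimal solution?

The minimum-cost plan:
  P→P3: 60 × £1 = £60
  Q→P1: 20 × £1 = £20
  Q→P2: 15 × £4 = £60
Total cost = £140.
So Q→P1 carries 20 kegs.

20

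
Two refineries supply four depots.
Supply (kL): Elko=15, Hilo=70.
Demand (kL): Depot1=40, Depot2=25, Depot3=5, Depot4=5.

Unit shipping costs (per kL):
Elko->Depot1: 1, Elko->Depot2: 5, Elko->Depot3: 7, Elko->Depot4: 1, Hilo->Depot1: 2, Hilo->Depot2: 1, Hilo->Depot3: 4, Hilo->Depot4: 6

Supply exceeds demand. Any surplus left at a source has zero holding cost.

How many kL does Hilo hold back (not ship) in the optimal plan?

Minimum-cost shipments:
  Elko–Depot1: 10 × 1 = 10
  Elko–Depot4: 5 × 1 = 5
  Hilo–Depot1: 30 × 2 = 60
  Hilo–Depot2: 25 × 1 = 25
  Hilo–Depot3: 5 × 4 = 20
Total cost = 120.
Hilo ships 60 of its 70, leaving 10.

10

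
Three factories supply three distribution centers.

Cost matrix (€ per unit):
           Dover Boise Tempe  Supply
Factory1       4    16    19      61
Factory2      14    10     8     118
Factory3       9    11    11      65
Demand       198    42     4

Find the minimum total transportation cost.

An optimal shipping plan:
  Factory1->Dover: 61 × €4 = €244
  Factory2->Dover: 72 × €14 = €1008
  Factory2->Boise: 42 × €10 = €420
  Factory2->Tempe: 4 × €8 = €32
  Factory3->Dover: 65 × €9 = €585
Total = 244 + 1008 + 420 + 32 + 585 = €2289.

2289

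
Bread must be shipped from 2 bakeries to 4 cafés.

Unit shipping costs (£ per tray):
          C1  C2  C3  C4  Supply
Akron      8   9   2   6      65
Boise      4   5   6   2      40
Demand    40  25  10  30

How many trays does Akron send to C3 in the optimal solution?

The minimum-cost plan:
  Akron to C1: 40 × £8 = £320
  Akron to C2: 15 × £9 = £135
  Akron to C3: 10 × £2 = £20
  Boise to C2: 10 × £5 = £50
  Boise to C4: 30 × £2 = £60
Total cost = £585.
So Akron→C3 carries 10 trays.

10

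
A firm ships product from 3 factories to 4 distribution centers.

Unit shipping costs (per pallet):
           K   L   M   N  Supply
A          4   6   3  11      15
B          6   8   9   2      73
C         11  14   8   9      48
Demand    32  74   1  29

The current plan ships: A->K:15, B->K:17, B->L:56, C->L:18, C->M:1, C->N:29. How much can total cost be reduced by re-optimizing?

Current plan cost = 15·4 + 17·6 + 56·8 + 18·14 + 1·8 + 29·9 = 1131.
Optimal plan:
  A→L: 15 × 6 = 90
  B→L: 44 × 8 = 352
  B→N: 29 × 2 = 58
  C→K: 32 × 11 = 352
  C→L: 15 × 14 = 210
  C→M: 1 × 8 = 8
Optimal cost = 1070.
Saving = 1131 − 1070 = 61.

61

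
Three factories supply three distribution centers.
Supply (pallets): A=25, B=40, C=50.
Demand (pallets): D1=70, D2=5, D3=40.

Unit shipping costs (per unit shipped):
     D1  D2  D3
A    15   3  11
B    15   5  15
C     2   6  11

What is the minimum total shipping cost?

An optimal shipping plan:
  A->D3: 25 × 11 = 275
  B->D1: 20 × 15 = 300
  B->D2: 5 × 5 = 25
  B->D3: 15 × 15 = 225
  C->D1: 50 × 2 = 100
Total = 275 + 300 + 25 + 225 + 100 = 925.

925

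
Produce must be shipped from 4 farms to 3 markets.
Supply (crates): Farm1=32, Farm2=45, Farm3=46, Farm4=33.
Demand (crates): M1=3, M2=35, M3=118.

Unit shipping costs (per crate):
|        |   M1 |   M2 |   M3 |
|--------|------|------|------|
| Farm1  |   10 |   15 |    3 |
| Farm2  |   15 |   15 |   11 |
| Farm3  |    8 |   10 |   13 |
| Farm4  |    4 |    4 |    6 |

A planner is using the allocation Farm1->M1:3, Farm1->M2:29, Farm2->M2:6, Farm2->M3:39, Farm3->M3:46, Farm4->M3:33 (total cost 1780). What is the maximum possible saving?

Current plan cost = 3·10 + 29·15 + 6·15 + 39·11 + 46·13 + 33·6 = 1780.
Optimal plan:
  Farm1→M3: 32 × 3 = 96
  Farm2→M3: 45 × 11 = 495
  Farm3→M1: 3 × 8 = 24
  Farm3→M2: 35 × 10 = 350
  Farm3→M3: 8 × 13 = 104
  Farm4→M3: 33 × 6 = 198
Optimal cost = 1267.
Saving = 1780 − 1267 = 513.

513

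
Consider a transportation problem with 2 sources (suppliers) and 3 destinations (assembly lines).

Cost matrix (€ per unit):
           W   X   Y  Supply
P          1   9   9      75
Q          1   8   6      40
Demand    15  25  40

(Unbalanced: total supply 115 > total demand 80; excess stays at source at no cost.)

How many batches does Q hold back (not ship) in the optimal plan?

0

Minimum-cost shipments:
  P–W: 15 × €1 = €15
  P–X: 25 × €9 = €225
  Q–Y: 40 × €6 = €240
Total cost = €480.
Q ships 40 of its 40, leaving 0.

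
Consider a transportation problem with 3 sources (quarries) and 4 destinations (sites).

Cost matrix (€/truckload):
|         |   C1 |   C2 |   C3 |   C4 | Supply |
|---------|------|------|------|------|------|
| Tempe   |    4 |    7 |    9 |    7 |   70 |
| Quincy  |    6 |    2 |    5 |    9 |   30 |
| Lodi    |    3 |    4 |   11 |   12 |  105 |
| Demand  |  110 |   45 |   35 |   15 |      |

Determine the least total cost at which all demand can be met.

Optimal allocation:
  Tempe–C1: 50 × €4 = €200
  Tempe–C3: 5 × €9 = €45
  Tempe–C4: 15 × €7 = €105
  Quincy–C3: 30 × €5 = €150
  Lodi–C1: 60 × €3 = €180
  Lodi–C2: 45 × €4 = €180
Total = 200 + 45 + 105 + 150 + 180 + 180 = €860.
(Supply check: Tempe ships 70; Quincy ships 30; Lodi ships 105.)

860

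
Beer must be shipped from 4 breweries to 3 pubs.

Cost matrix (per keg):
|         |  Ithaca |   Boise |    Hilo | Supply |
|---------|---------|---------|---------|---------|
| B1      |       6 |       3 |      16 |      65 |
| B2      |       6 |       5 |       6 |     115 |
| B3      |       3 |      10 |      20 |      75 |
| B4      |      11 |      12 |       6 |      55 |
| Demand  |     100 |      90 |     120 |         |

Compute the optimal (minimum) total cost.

A cheapest plan:
  B1–Boise: 65 × 3 = 195
  B2–Ithaca: 25 × 6 = 150
  B2–Boise: 25 × 5 = 125
  B2–Hilo: 65 × 6 = 390
  B3–Ithaca: 75 × 3 = 225
  B4–Hilo: 55 × 6 = 330
Total = 195 + 150 + 125 + 390 + 225 + 330 = 1415.
(Supply check: B1 ships 65; B2 ships 115; B3 ships 75; B4 ships 55.)

1415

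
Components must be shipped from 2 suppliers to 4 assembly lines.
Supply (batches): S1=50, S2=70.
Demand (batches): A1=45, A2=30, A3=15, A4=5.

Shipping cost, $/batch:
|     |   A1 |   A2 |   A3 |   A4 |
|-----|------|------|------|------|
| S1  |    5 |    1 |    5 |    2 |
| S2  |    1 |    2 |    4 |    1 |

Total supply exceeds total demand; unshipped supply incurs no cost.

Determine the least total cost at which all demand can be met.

140

Optimal allocation:
  S1→A2: 30 × $1 = $30
  S2→A1: 45 × $1 = $45
  S2→A3: 15 × $4 = $60
  S2→A4: 5 × $1 = $5
Total = 30 + 45 + 60 + 5 = $140.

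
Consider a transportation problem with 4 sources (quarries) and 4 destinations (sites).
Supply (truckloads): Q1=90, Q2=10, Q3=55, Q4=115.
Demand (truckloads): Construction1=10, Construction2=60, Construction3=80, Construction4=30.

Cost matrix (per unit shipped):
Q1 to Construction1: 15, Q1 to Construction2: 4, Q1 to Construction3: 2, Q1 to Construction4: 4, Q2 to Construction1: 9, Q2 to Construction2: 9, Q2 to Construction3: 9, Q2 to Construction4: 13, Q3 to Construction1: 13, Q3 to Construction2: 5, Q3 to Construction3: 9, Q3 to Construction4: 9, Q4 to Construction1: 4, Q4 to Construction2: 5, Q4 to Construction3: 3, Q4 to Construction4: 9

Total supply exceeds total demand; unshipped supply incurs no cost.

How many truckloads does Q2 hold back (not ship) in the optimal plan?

An optimal plan:
  Q1 to Construction2: 60 × 4 = 240
  Q1 to Construction4: 30 × 4 = 120
  Q4 to Construction1: 10 × 4 = 40
  Q4 to Construction3: 80 × 3 = 240
Total cost = 640.
Q2 ships 0 of its 10, leaving 10.

10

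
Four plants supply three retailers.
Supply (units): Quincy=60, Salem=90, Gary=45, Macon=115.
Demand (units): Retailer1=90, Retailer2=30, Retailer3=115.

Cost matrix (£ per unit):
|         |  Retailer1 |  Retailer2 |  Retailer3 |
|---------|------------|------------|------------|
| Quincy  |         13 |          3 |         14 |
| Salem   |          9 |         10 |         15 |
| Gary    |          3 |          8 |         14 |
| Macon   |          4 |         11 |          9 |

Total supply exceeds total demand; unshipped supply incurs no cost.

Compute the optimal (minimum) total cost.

Optimal allocation:
  Quincy–Retailer2: 30 × £3 = £90
  Salem–Retailer1: 45 × £9 = £405
  Gary–Retailer1: 45 × £3 = £135
  Macon–Retailer3: 115 × £9 = £1035
Total = 90 + 405 + 135 + 1035 = £1665.
(Supply check: Quincy ships 30; Salem ships 45; Gary ships 45; Macon ships 115.)

1665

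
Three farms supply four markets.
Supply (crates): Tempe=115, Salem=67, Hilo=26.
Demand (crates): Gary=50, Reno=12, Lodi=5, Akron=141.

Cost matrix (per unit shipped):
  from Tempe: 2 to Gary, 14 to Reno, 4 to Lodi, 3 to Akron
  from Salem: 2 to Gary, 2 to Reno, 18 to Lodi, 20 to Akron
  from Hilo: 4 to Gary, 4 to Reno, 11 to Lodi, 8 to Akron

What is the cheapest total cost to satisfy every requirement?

767

A cheapest plan:
  Tempe–Akron: 115 × 3 = 345
  Salem–Gary: 50 × 2 = 100
  Salem–Reno: 12 × 2 = 24
  Salem–Lodi: 5 × 18 = 90
  Hilo–Akron: 26 × 8 = 208
Total = 345 + 100 + 24 + 90 + 208 = 767.
(Supply check: Tempe ships 115; Salem ships 67; Hilo ships 26.)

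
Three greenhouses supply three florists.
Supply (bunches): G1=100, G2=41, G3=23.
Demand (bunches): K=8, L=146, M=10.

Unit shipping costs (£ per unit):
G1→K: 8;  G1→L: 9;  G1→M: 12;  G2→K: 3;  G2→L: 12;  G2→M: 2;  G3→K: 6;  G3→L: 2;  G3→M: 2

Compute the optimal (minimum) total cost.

1266

Optimal allocation:
  G1 to L: 100 × £9 = £900
  G2 to K: 8 × £3 = £24
  G2 to L: 23 × £12 = £276
  G2 to M: 10 × £2 = £20
  G3 to L: 23 × £2 = £46
Total = 900 + 24 + 276 + 20 + 46 = £1266.
(Supply check: G1 ships 100; G2 ships 41; G3 ships 23.)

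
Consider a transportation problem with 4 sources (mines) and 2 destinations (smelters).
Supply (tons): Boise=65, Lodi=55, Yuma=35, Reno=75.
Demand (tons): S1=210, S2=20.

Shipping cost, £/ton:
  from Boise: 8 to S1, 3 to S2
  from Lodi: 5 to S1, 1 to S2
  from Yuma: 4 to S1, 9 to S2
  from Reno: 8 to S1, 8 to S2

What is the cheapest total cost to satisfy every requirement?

1435

Optimal allocation:
  Boise→S1: 45 × £8 = £360
  Boise→S2: 20 × £3 = £60
  Lodi→S1: 55 × £5 = £275
  Yuma→S1: 35 × £4 = £140
  Reno→S1: 75 × £8 = £600
Total = 360 + 60 + 275 + 140 + 600 = £1435.
(Supply check: Boise ships 65; Lodi ships 55; Yuma ships 35; Reno ships 75.)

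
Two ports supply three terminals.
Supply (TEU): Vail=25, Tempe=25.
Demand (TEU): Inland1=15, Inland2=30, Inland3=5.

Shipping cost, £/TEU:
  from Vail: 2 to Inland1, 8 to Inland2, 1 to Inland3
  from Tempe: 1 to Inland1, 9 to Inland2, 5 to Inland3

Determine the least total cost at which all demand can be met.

Optimal allocation:
  Vail→Inland2: 20 TEU
  Vail→Inland3: 5 TEU
  Tempe→Inland1: 15 TEU
  Tempe→Inland2: 10 TEU
Total cost = £270.

270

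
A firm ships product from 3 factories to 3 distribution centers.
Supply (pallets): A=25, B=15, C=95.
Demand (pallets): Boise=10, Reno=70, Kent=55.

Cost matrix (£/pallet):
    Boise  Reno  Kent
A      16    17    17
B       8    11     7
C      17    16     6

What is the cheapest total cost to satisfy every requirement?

A cheapest plan:
  A to Reno: 25 × £17 = £425
  B to Boise: 10 × £8 = £80
  B to Reno: 5 × £11 = £55
  C to Reno: 40 × £16 = £640
  C to Kent: 55 × £6 = £330
Total = 425 + 80 + 55 + 640 + 330 = £1530.
(Supply check: A ships 25; B ships 15; C ships 95.)

1530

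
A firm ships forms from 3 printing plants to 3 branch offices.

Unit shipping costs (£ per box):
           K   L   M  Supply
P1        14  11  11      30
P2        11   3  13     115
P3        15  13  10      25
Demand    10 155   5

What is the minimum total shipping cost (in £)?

1005

A cheapest plan:
  P1->L: 30 × £11 = £330
  P2->L: 115 × £3 = £345
  P3->K: 10 × £15 = £150
  P3->L: 10 × £13 = £130
  P3->M: 5 × £10 = £50
Total = 330 + 345 + 150 + 130 + 50 = £1005.
(Supply check: P1 ships 30; P2 ships 115; P3 ships 25.)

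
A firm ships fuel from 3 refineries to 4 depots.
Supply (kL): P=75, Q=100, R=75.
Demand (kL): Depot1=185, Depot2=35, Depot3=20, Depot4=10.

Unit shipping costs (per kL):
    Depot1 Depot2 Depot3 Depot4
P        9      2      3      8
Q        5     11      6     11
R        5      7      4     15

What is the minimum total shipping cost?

1175

Optimal allocation:
  P→Depot1: 10 × 9 = 90
  P→Depot2: 35 × 2 = 70
  P→Depot3: 20 × 3 = 60
  P→Depot4: 10 × 8 = 80
  Q→Depot1: 100 × 5 = 500
  R→Depot1: 75 × 5 = 375
Total = 90 + 70 + 60 + 80 + 500 + 375 = 1175.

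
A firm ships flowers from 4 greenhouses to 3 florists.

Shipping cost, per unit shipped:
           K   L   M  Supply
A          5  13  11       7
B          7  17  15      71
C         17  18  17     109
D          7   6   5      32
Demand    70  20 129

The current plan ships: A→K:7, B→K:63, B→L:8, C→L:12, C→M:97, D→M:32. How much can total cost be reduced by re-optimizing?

Current plan cost = 7·5 + 63·7 + 8·17 + 12·18 + 97·17 + 32·5 = 2637.
Optimal plan:
  A→M: 7 × 11 = 77
  B→K: 70 × 7 = 490
  B→M: 1 × 15 = 15
  C→L: 20 × 18 = 360
  C→M: 89 × 17 = 1513
  D→M: 32 × 5 = 160
Optimal cost = 2615.
Saving = 2637 − 2615 = 22.

22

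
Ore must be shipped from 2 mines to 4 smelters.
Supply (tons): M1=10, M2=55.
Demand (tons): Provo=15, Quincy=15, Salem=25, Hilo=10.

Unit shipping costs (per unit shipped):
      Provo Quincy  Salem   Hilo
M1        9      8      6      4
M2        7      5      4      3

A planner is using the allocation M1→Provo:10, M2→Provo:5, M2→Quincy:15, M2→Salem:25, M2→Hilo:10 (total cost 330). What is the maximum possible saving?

Current plan cost = 10·9 + 5·7 + 15·5 + 25·4 + 10·3 = 330.
Optimal plan:
  M1->Hilo: 10 tons
  M2->Provo: 15 tons
  M2->Quincy: 15 tons
  M2->Salem: 25 tons
Optimal cost = 320.
Saving = 330 − 320 = 10.

10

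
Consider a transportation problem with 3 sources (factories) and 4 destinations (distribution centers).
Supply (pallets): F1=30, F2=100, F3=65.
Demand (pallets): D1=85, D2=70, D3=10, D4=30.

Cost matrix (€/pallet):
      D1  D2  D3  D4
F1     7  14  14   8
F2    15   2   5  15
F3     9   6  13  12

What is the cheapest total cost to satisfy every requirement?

An optimal shipping plan:
  F1→D1: 20 pallets
  F1→D4: 10 pallets
  F2→D2: 70 pallets
  F2→D3: 10 pallets
  F2→D4: 20 pallets
  F3→D1: 65 pallets
Total cost = €1295.
(Supply check: F1 ships 30; F2 ships 100; F3 ships 65.)

1295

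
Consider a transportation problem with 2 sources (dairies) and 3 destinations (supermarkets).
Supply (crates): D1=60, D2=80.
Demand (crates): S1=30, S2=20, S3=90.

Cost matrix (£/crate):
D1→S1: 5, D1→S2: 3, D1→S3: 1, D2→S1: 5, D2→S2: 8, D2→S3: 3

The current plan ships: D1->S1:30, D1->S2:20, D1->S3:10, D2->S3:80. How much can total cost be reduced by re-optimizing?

60

Current plan cost = 30·5 + 20·3 + 10·1 + 80·3 = £460.
Optimal plan:
  D1→S2: 20 × £3 = £60
  D1→S3: 40 × £1 = £40
  D2→S1: 30 × £5 = £150
  D2→S3: 50 × £3 = £150
Optimal cost = £400.
Saving = 460 − 400 = £60.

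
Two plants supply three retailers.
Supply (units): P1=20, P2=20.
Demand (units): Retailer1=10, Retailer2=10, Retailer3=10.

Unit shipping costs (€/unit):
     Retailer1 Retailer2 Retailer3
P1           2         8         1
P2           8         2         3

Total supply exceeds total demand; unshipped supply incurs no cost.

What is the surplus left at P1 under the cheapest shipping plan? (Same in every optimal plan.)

Minimum-cost shipments:
  P1→Retailer1: 10 units
  P1→Retailer3: 10 units
  P2→Retailer2: 10 units
Total cost = €50.
P1 ships 20 of its 20, leaving 0.

0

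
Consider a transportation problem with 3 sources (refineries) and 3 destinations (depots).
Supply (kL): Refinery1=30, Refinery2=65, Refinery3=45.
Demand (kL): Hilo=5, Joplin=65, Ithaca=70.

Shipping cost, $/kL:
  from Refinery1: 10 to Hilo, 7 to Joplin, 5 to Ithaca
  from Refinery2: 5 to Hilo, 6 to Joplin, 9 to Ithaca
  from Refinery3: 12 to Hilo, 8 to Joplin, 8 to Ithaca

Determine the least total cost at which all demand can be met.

895

One minimum-cost allocation:
  Refinery1->Ithaca: 30 kL
  Refinery2->Hilo: 5 kL
  Refinery2->Joplin: 60 kL
  Refinery3->Joplin: 5 kL
  Refinery3->Ithaca: 40 kL
Total cost = $895.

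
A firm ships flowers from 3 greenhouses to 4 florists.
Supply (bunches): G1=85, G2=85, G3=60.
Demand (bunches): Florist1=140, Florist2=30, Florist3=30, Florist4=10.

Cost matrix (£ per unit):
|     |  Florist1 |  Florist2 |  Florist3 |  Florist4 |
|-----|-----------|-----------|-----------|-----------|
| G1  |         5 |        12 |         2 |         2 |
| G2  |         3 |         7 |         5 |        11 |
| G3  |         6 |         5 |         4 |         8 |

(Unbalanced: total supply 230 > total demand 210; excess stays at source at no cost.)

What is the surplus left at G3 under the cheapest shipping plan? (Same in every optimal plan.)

Minimum-cost shipments:
  G1 to Florist1: 45 × £5 = £225
  G1 to Florist3: 30 × £2 = £60
  G1 to Florist4: 10 × £2 = £20
  G2 to Florist1: 85 × £3 = £255
  G3 to Florist1: 10 × £6 = £60
  G3 to Florist2: 30 × £5 = £150
Total cost = £770.
G3 ships 40 of its 60, leaving 20.

20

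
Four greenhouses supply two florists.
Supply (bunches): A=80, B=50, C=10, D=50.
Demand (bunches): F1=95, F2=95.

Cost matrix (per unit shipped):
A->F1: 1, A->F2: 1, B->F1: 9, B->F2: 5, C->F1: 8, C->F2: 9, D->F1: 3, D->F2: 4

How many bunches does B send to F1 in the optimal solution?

0

The minimum-cost plan:
  A→F1: 35 × 1 = 35
  A→F2: 45 × 1 = 45
  B→F2: 50 × 5 = 250
  C→F1: 10 × 8 = 80
  D→F1: 50 × 3 = 150
Total cost = 560.
The route B→F1 is not used.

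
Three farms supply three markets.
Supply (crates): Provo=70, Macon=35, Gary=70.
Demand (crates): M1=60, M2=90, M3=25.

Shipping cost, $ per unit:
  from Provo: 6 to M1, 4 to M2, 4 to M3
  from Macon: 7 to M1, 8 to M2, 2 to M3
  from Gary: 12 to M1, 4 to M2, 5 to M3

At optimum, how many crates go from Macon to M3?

25

The minimum-cost plan:
  Provo->M1: 50 × $6 = $300
  Provo->M2: 20 × $4 = $80
  Macon->M1: 10 × $7 = $70
  Macon->M3: 25 × $2 = $50
  Gary->M2: 70 × $4 = $280
Total cost = $780.
So Macon→M3 carries 25 crates.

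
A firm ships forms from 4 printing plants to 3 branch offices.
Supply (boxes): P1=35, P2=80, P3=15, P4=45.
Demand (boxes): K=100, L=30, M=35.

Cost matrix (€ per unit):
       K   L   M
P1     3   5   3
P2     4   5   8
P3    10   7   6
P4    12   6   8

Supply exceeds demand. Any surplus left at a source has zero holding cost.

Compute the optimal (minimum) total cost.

735

An optimal shipping plan:
  P1–K: 20 × €3 = €60
  P1–M: 15 × €3 = €45
  P2–K: 80 × €4 = €320
  P3–M: 15 × €6 = €90
  P4–L: 30 × €6 = €180
  P4–M: 5 × €8 = €40
Total = 60 + 45 + 320 + 90 + 180 + 40 = €735.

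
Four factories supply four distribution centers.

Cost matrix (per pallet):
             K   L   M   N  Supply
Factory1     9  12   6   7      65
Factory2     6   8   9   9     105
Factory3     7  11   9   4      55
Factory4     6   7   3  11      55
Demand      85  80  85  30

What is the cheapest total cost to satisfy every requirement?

One minimum-cost allocation:
  Factory1–M: 65 pallets
  Factory2–K: 60 pallets
  Factory2–L: 45 pallets
  Factory3–K: 25 pallets
  Factory3–N: 30 pallets
  Factory4–L: 35 pallets
  Factory4–M: 20 pallets
Total cost = 1710.

1710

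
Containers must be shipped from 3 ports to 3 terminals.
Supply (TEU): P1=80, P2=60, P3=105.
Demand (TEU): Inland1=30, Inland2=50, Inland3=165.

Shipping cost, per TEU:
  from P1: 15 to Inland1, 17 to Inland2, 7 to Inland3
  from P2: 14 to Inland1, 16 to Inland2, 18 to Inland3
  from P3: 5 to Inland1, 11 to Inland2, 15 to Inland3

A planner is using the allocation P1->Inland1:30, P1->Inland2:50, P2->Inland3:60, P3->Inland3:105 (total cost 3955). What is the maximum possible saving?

1240

Current plan cost = 30·15 + 50·17 + 60·18 + 105·15 = 3955.
Optimal plan:
  P1→Inland3: 80 × 7 = 560
  P2→Inland3: 60 × 18 = 1080
  P3→Inland1: 30 × 5 = 150
  P3→Inland2: 50 × 11 = 550
  P3→Inland3: 25 × 15 = 375
Optimal cost = 2715.
Saving = 3955 − 2715 = 1240.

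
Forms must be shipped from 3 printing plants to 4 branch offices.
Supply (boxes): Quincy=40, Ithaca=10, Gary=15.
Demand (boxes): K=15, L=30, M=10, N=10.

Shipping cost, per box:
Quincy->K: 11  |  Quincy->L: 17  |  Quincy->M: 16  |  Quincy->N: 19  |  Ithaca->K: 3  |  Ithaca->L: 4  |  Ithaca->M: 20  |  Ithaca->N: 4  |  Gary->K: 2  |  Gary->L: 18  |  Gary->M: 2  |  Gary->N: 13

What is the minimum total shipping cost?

Optimal allocation:
  Quincy–K: 10 × 11 = 110
  Quincy–L: 30 × 17 = 510
  Ithaca–N: 10 × 4 = 40
  Gary–K: 5 × 2 = 10
  Gary–M: 10 × 2 = 20
Total = 110 + 510 + 40 + 10 + 20 = 690.

690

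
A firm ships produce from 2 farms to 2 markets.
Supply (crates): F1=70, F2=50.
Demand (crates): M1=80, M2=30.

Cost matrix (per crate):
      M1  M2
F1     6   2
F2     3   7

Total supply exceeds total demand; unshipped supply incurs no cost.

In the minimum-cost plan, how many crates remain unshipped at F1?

Minimum-cost shipments:
  F1–M1: 30 × 6 = 180
  F1–M2: 30 × 2 = 60
  F2–M1: 50 × 3 = 150
Total cost = 390.
F1 ships 60 of its 70, leaving 10.

10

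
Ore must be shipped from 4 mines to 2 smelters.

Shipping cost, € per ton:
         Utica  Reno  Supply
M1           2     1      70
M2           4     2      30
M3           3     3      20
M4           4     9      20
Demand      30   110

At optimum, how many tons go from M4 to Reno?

0

Solving gives:
  M1 to Reno: 70 × €1 = €70
  M2 to Reno: 30 × €2 = €60
  M3 to Utica: 10 × €3 = €30
  M3 to Reno: 10 × €3 = €30
  M4 to Utica: 20 × €4 = €80
Total cost = €270.
The route M4→Reno is not used.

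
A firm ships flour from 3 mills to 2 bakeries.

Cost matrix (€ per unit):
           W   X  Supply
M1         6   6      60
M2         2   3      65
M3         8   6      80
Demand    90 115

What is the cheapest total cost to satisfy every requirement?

970

An optimal shipping plan:
  M1->W: 25 sacks
  M1->X: 35 sacks
  M2->W: 65 sacks
  M3->X: 80 sacks
Total cost = €970.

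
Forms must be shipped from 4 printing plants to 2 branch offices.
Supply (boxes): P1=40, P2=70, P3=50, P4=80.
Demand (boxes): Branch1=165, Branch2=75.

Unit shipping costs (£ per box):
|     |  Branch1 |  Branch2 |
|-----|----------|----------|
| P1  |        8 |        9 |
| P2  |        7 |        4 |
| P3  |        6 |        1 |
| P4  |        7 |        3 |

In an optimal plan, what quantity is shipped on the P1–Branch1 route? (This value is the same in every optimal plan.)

Solving gives:
  P1->Branch1: 40 × £8 = £320
  P2->Branch1: 70 × £7 = £490
  P3->Branch2: 50 × £1 = £50
  P4->Branch1: 55 × £7 = £385
  P4->Branch2: 25 × £3 = £75
Total cost = £1320.
So P1→Branch1 carries 40 boxes.

40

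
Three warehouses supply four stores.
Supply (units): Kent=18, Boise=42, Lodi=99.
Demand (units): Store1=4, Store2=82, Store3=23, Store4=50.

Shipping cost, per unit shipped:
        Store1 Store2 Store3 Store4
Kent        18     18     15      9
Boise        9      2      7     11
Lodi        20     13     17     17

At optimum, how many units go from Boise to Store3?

Solving gives:
  Kent to Store4: 18 × 9 = 162
  Boise to Store2: 42 × 2 = 84
  Lodi to Store1: 4 × 20 = 80
  Lodi to Store2: 40 × 13 = 520
  Lodi to Store3: 23 × 17 = 391
  Lodi to Store4: 32 × 17 = 544
Total cost = 1781.
The route Boise→Store3 is not used.

0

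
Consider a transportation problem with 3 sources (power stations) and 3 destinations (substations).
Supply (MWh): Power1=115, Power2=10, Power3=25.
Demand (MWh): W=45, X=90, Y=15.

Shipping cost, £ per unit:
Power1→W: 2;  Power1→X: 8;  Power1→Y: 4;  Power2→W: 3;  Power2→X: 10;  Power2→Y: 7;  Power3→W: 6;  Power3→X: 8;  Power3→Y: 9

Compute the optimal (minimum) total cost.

880

One minimum-cost allocation:
  Power1–W: 35 × £2 = £70
  Power1–X: 65 × £8 = £520
  Power1–Y: 15 × £4 = £60
  Power2–W: 10 × £3 = £30
  Power3–X: 25 × £8 = £200
Total = 70 + 520 + 60 + 30 + 200 = £880.
(Supply check: Power1 ships 115; Power2 ships 10; Power3 ships 25.)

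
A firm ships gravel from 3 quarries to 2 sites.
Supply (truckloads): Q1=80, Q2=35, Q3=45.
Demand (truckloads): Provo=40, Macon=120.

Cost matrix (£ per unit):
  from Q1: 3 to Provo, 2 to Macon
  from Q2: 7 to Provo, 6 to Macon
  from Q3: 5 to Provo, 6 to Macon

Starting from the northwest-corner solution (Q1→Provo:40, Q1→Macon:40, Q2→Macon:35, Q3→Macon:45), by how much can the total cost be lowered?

80

Current plan cost = 40·3 + 40·2 + 35·6 + 45·6 = £680.
Optimal plan:
  Q1–Macon: 80 truckloads
  Q2–Macon: 35 truckloads
  Q3–Provo: 40 truckloads
  Q3–Macon: 5 truckloads
Optimal cost = £600.
Saving = 680 − 600 = £80.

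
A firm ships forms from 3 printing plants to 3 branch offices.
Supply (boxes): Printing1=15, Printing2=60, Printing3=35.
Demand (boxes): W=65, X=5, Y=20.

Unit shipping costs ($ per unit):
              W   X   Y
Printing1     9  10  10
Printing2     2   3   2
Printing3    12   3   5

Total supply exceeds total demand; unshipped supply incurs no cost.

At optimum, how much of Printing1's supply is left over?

10

Minimum-cost shipments:
  Printing1 to W: 5 × $9 = $45
  Printing2 to W: 60 × $2 = $120
  Printing3 to X: 5 × $3 = $15
  Printing3 to Y: 20 × $5 = $100
Total cost = $280.
Printing1 ships 5 of its 15, leaving 10.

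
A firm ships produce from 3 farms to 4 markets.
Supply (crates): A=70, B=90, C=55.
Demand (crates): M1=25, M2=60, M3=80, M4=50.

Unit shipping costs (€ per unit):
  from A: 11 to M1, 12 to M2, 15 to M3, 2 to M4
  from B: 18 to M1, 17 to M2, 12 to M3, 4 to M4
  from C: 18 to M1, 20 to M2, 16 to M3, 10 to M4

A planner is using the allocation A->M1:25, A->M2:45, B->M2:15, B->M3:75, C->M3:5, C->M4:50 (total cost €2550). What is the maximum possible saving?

130

Current plan cost = 25·11 + 45·12 + 15·17 + 75·12 + 5·16 + 50·10 = €2550.
Optimal plan:
  A→M1: 10 × €11 = €110
  A→M2: 60 × €12 = €720
  B→M3: 40 × €12 = €480
  B→M4: 50 × €4 = €200
  C→M1: 15 × €18 = €270
  C→M3: 40 × €16 = €640
Optimal cost = €2420.
Saving = 2550 − 2420 = €130.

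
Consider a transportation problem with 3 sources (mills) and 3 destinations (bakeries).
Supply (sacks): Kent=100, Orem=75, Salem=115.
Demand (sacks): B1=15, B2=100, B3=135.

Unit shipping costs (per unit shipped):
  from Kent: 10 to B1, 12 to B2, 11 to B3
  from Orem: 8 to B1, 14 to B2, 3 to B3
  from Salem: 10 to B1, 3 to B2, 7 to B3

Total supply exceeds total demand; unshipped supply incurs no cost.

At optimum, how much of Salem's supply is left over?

An optimal plan:
  Kent→B1: 15 × 10 = 150
  Kent→B3: 45 × 11 = 495
  Orem→B3: 75 × 3 = 225
  Salem→B2: 100 × 3 = 300
  Salem→B3: 15 × 7 = 105
Total cost = 1275.
Salem ships 115 of its 115, leaving 0.

0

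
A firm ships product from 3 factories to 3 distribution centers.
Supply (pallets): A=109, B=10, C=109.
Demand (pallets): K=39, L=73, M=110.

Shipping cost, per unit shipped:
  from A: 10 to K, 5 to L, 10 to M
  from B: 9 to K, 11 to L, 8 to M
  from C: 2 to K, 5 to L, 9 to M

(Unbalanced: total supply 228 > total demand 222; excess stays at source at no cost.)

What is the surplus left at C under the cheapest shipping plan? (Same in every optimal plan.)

0

Minimum-cost shipments:
  A->L: 73 × 5 = 365
  A->M: 30 × 10 = 300
  B->M: 10 × 8 = 80
  C->K: 39 × 2 = 78
  C->M: 70 × 9 = 630
Total cost = 1453.
C ships 109 of its 109, leaving 0.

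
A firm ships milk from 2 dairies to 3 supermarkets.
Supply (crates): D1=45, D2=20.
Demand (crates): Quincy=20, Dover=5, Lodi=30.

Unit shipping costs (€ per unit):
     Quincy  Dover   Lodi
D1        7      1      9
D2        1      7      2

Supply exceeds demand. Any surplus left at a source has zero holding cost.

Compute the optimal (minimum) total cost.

275

Optimal allocation:
  D1→Quincy: 20 crates
  D1→Dover: 5 crates
  D1→Lodi: 10 crates
  D2→Lodi: 20 crates
Total cost = €275.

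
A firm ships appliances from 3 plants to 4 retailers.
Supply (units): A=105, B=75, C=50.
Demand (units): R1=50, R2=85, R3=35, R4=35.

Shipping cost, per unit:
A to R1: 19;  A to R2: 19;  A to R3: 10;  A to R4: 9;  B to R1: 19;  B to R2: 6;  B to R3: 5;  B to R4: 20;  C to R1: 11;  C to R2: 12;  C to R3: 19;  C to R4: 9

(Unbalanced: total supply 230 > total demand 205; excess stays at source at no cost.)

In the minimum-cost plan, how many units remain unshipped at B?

0

Minimum-cost shipments:
  A–R2: 10 × 19 = 190
  A–R3: 35 × 10 = 350
  A–R4: 35 × 9 = 315
  B–R2: 75 × 6 = 450
  C–R1: 50 × 11 = 550
Total cost = 1855.
B ships 75 of its 75, leaving 0.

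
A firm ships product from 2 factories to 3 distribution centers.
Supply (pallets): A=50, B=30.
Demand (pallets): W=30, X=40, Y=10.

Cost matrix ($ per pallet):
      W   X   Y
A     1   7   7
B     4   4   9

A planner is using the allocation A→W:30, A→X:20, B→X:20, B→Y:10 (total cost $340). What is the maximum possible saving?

50

Current plan cost = 30·1 + 20·7 + 20·4 + 10·9 = $340.
Optimal plan:
  A to W: 30 × $1 = $30
  A to X: 10 × $7 = $70
  A to Y: 10 × $7 = $70
  B to X: 30 × $4 = $120
Optimal cost = $290.
Saving = 340 − 290 = $50.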